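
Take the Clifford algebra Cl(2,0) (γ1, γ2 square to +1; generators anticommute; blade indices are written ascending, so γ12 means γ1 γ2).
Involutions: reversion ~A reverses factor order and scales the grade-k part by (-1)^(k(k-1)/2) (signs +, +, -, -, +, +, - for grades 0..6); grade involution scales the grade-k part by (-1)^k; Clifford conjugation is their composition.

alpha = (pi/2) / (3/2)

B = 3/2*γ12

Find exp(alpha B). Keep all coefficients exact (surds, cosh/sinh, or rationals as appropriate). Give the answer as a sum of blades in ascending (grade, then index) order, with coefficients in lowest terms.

B^2 = (3/2)^2*(γ12)^2 = 9/4*(-1) = -9/4 (a basis 2-blade squares to minus the product of its generators' squares).
B^2 = -9/4 — circular case — the even/odd split gives cos and sin: l = 3/2, alpha*l = pi/2, so exp(alpha B) = cos(pi/2) + (sin(pi/2)/(3/2))*B = 0 + (2/3)*B.
Answer: γ12


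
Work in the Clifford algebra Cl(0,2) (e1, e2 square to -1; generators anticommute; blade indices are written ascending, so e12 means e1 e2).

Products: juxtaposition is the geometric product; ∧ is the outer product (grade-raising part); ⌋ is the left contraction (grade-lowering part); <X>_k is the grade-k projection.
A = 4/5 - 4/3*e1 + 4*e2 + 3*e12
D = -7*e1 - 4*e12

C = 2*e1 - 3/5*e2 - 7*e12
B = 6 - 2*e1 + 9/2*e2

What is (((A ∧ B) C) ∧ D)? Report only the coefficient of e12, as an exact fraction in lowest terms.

step 1: 24/5 - 48/5*e1 + 138/5*e2 + 20*e12
step 2: 4394/25 - 858/5*e1 - 752/25*e2 - 2076/25*e12
step 3: -30758/25*e1 - 4568/5*e12
Answer: -4568/5


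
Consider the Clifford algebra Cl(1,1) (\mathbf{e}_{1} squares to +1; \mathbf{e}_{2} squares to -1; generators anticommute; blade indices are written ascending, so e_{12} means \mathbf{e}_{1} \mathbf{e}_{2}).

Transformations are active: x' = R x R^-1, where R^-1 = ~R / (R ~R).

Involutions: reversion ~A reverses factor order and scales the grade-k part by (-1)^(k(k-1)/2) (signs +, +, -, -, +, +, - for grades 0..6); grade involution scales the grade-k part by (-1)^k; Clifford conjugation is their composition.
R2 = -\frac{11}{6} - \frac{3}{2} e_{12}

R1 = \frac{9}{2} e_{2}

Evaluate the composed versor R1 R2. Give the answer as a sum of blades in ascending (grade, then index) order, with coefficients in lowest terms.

Distribute over the terms of R1 (each basis-blade product reordered to ascending indices, repeated generators contracted through their squares):
(\frac{9}{2} e_{2}) R2 = -\frac{27}{4} e_{1} - \frac{33}{4} e_{2}
Answer: -\frac{27}{4} e_{1} - \frac{33}{4} e_{2}


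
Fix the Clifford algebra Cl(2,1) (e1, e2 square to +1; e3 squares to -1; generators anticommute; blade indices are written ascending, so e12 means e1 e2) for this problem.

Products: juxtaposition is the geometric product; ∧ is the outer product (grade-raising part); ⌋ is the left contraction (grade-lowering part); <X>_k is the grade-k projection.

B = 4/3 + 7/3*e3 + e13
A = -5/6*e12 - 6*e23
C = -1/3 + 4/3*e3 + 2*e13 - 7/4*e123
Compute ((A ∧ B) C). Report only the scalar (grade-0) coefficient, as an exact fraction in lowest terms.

step 1: -10/9*e12 - 8*e23 - 35/18*e123
step 2: 245/72 + 14*e1 + 131/9*e2 - 35/18*e3 + 512/27*e12 + 44/9*e23 - 5/6*e123
Answer: 245/72


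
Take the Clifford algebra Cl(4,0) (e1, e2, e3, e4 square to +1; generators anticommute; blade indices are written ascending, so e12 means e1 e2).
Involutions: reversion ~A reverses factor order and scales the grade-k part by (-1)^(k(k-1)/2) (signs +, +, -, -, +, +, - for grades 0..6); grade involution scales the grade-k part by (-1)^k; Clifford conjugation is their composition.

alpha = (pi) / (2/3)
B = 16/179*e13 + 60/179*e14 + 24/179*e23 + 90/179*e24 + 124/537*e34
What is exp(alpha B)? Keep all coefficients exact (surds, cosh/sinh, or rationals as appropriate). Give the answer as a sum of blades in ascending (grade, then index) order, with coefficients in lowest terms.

B^2 term by term: the squares give (16/179)^2*(e13)^2 + (60/179)^2*(e14)^2 + (24/179)^2*(e23)^2 + (90/179)^2*(e24)^2 + (124/537)^2*(e34)^2 = 256/32041*(-1) + 3600/32041*(-1) + 576/32041*(-1) + 8100/32041*(-1) + 15376/288369*(-1) = -4/9 (each basis 2-blade squares to minus the product of its generators' squares); cross terms between blades sharing an index anticommute and cancel; the commuting (index-disjoint) pairs give grade-4 terms 2*c*c'*(blade product), which cancel blade by blade — e1234: -2880/32041 + 2880/32041 = 0 — confirming B is simple. So B^2 = -4/9.
B^2 = -4/9 — the series telescopes trigonometrically here: l = 2/3, alpha*l = pi, so exp(alpha B) = cos(pi) + (sin(pi)/(2/3))*B = -1 + (0)*B.
Answer: -1


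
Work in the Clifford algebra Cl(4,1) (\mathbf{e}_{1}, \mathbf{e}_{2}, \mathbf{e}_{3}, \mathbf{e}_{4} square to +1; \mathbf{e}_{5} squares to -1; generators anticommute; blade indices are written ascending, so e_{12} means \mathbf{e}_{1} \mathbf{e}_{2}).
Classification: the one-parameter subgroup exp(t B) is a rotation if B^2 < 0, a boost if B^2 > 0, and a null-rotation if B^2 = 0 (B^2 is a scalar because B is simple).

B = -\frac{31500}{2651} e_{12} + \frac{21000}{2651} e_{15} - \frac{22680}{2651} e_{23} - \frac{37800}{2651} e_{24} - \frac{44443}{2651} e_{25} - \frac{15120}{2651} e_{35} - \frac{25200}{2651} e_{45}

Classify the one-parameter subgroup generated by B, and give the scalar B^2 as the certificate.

B^2 term by term: the squares give (-\frac{31500}{2651})^2*(e_{12})^2 + (\frac{21000}{2651})^2*(e_{15})^2 + (-\frac{22680}{2651})^2*(e_{23})^2 + (-\frac{37800}{2651})^2*(e_{24})^2 + (-\frac{44443}{2651})^2*(e_{25})^2 + (-\frac{15120}{2651})^2*(e_{35})^2 + (-\frac{25200}{2651})^2*(e_{45})^2 = \frac{992250000}{7027801}*(-1) + \frac{441000000}{7027801}*(+1) + \frac{514382400}{7027801}*(-1) + \frac{1428840000}{7027801}*(-1) + \frac{1975180249}{7027801}*(+1) + \frac{228614400}{7027801}*(+1) + \frac{635040000}{7027801}*(+1) = 49 (each basis 2-blade squares to minus the product of its generators' squares); cross terms between blades sharing an index anticommute and cancel; the commuting (index-disjoint) pairs give grade-4 terms 2*c*c'*(blade product), which cancel blade by blade — e_{1235}: \frac{952560000}{7027801} - \frac{952560000}{7027801} = 0; e_{1245}: \frac{1587600000}{7027801} - \frac{1587600000}{7027801} = 0; e_{2345}: \frac{1143072000}{7027801} - \frac{1143072000}{7027801} = 0 — confirming B is simple. So B^2 = 49.
Answer: boost, certificate B^2 = 49. Why this suffices: the scalar 49 survives any versor conjugation, so its sign alone determines the class however B is presented.


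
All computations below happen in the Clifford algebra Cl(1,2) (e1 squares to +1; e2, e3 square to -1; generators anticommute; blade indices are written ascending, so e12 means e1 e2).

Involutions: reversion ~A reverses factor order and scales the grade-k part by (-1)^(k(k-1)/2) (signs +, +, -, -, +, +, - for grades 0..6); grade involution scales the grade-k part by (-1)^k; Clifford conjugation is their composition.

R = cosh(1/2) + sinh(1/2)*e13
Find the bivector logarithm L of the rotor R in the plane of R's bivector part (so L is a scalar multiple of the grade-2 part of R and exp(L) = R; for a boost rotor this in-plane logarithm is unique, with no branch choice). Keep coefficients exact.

The scalar part of R is cosh(1/2), so cosh pins the rapidity up to sign — the sign comes from the bivector part; dividing that part by sinh of the rapidity yields the plane, and the in-plane L = rapidity * plane is unique because the two sign choices cancel.
Concretely: cosh(rapidity) = cosh(1/2) gives rapidity = ±1/2, and since rapidity/sinh(rapidity) is even the sign is immaterial: L = (rapidity/sinh(rapidity)) * <R>_2 = (1/(2*sinh(1/2))) * <R>_2.
Answer: 1/2*e13


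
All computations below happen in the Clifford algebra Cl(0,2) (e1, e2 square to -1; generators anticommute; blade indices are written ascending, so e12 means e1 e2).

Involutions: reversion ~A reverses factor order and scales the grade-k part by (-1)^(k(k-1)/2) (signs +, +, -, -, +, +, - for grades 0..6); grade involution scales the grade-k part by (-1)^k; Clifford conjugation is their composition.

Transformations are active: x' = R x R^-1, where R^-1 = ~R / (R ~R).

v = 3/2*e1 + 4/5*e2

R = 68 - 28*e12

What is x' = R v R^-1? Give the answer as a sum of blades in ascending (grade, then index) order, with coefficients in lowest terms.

~R = 68 + 28*e12, and R ~R = 5408, so R^-1 = ~R / (5408).
R v = 622/5*e1 + 62/5*e2
Answer: 1376/845*e1 - 165/338*e2


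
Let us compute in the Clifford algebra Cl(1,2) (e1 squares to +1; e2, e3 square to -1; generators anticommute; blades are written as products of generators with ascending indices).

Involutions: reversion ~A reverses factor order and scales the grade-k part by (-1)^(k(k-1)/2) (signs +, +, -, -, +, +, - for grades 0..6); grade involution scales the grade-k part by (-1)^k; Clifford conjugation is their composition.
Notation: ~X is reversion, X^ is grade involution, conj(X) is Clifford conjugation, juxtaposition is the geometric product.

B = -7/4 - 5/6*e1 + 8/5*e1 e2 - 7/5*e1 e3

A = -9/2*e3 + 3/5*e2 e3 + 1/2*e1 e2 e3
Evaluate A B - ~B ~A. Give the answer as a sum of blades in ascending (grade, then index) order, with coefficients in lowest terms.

first term: 63/10*e1 + 7/10*e2 + 347/40*e3 + 21/25*e1 e2 - 279/100*e1 e3 - 22/15*e2 e3 - 343/40*e1 e2 e3
second term: 63/10*e1 + 7/10*e2 + 347/40*e3 - 21/25*e1 e2 + 279/100*e1 e3 + 22/15*e2 e3 + 343/40*e1 e2 e3
Answer: 42/25*e1 e2 - 279/50*e1 e3 - 44/15*e2 e3 - 343/20*e1 e2 e3


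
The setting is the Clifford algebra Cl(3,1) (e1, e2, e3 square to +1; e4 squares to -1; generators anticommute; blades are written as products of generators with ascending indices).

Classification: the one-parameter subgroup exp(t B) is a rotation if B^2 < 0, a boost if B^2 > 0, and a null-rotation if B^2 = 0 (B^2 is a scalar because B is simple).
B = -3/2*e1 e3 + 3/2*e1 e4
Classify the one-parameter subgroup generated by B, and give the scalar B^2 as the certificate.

B^2 term by term: the squares give (-3/2)^2*(e1 e3)^2 + (3/2)^2*(e1 e4)^2 = 9/4*(-1) + 9/4*(+1) = 0 (each basis 2-blade squares to minus the product of its generators' squares); cross terms between blades sharing an index anticommute and cancel. So B^2 = 0.
Answer: null-rotation, certificate B^2 = 0. No conjugation can change B^2 = 0; the sign gives the class.


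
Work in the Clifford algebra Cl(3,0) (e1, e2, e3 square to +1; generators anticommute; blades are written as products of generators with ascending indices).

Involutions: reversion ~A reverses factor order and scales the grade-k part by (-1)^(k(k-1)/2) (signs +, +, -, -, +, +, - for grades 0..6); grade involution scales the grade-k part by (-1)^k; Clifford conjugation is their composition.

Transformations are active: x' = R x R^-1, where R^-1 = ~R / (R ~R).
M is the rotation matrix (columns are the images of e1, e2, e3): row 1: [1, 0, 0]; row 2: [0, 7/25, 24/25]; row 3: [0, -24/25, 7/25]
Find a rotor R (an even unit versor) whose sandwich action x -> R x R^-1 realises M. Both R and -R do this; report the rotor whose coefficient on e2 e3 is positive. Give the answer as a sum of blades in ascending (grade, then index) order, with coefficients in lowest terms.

Method: write R = a + b12*e1 e2 + b13*e1 e3 + b23*e2 e3 with a^2 + b12^2 + b13^2 + b23^2 = 1 (so R^-1 = ~R). Expanding the columns R e_j ~R gives tr M = 4a^2 - 1 and, from the antisymmetric part, M21 - M12 = -4a*b12, M13 - M31 = 4a*b13, M32 - M23 = -4a*b23.
Here tr M = 39/25, so a^2 = (1 + tr M)/4 = 16/25 and a = ±4/5. Taking a = 4/5: M21 - M12 = 0, M13 - M31 = 0, M32 - M23 = -48/25, giving b12 = 0, b13 = 0, b23 = 3/5, i.e. R = 4/5 + 3/5*e2 e3.
Its e2 e3 coefficient is already positive.
Answer: 4/5 + 3/5*e2 e3. Why the constraint matters: R and -R act identically through the sandwich — M has trace 39/25 either way — so only the sign condition on e2 e3 picks one of the two preimages.


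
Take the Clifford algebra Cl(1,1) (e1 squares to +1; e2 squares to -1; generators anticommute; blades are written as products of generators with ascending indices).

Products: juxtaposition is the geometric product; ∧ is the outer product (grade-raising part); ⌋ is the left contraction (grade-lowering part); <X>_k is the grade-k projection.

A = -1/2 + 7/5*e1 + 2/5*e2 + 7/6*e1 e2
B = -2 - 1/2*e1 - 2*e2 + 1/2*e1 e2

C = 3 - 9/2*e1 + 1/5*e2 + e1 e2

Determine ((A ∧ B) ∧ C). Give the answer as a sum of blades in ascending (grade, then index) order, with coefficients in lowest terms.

step 1: 1 - 51/20*e1 + 1/5*e2 - 311/60*e1 e2
step 2: 3 - 243/20*e1 + 4/5*e2 - 354/25*e1 e2
Answer: 3 - 243/20*e1 + 4/5*e2 - 354/25*e1 e2


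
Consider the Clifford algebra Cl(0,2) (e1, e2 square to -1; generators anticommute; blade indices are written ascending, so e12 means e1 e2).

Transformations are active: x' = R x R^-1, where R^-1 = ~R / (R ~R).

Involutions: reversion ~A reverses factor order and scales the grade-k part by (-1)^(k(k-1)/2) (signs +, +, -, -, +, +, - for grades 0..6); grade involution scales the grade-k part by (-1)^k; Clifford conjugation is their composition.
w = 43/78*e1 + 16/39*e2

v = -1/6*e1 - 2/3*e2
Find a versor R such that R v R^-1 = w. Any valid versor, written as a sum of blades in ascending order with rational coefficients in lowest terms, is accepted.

Why this works: both vectors square to -17/36, so q(v) = q(w) and R = v + w = 5/13*e1 - 10/39*e2 carries v to w — its own direction survives, the complement (v - w)/2 flips.
Answer: 5/13*e1 - 10/39*e2


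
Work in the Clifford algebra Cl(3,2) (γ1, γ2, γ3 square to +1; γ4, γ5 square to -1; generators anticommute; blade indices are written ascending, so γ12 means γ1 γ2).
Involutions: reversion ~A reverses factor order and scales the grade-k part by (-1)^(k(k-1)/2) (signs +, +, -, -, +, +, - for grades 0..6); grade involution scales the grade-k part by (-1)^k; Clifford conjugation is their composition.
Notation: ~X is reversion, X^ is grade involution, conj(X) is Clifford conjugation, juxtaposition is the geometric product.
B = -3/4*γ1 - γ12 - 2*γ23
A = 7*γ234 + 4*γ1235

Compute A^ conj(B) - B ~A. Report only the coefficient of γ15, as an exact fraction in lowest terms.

first term: 14*γ4 - 8*γ15 - 4*γ35 + 7*γ134 - 3*γ235 + 21/4*γ1234
second term: -14*γ4 + 8*γ15 + 4*γ35 + 7*γ134 - 3*γ235 + 21/4*γ1234
Answer: -16


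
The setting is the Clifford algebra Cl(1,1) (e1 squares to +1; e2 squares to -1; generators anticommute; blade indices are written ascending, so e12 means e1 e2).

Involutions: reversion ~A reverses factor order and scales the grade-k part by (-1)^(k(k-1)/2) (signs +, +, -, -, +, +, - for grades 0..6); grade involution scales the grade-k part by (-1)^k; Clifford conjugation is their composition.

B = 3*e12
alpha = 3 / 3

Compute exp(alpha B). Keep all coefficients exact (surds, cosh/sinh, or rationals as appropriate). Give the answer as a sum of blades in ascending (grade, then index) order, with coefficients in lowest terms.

B^2 = (3)^2*(e12)^2 = 9*(+1) = 9 (a basis 2-blade squares to minus the product of its generators' squares).
B^2 = 9 — B^2 > 0, so the exponential closes hyperbolically: l = 3, alpha*l = 3, so exp(alpha B) = cosh(3) + (sinh(3)/3)*B = cosh(3) + (sinh(3)/3)*B.
Answer: cosh(3) + sinh(3)*e12


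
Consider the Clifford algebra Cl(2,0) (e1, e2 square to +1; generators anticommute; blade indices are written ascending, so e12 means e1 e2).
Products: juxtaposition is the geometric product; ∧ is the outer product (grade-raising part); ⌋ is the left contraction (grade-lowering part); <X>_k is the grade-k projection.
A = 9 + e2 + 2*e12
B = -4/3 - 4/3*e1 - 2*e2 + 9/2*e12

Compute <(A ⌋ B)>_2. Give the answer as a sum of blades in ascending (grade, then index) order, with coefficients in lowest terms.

step 1: -23 - 33/2*e1 - 18*e2 + 81/2*e12
step 2: 81/2*e12
Answer: 81/2*e12


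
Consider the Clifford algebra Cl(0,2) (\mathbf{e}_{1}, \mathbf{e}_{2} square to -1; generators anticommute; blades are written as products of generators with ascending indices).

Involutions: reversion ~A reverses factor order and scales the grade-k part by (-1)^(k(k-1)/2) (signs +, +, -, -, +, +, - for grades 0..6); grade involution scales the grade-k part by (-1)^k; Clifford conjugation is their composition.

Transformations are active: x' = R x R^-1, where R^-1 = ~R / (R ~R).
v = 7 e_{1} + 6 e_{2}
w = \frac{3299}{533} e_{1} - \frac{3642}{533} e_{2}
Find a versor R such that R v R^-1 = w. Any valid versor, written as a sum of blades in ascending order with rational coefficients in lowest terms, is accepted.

A norm check does it: q(v) = q(w) = -85, hence R = v + w = \frac{7030}{533} e_{1} - \frac{444}{533} e_{2} realises the map — parallel part kept, (v - w)/2 negated, v carried to w.
Answer: \frac{7030}{533} e_{1} - \frac{444}{533} e_{2}


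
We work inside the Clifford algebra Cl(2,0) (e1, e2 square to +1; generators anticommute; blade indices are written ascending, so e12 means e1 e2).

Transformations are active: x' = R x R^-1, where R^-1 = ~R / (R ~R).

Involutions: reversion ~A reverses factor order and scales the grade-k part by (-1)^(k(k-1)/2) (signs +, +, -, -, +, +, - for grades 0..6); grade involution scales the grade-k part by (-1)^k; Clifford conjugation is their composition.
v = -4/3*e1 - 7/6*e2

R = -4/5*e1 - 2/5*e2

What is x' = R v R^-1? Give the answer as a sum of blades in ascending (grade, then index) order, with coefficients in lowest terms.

~R = -4/5*e1 - 2/5*e2, and R ~R = 4/5, so R^-1 = ~R / (4/5).
R v = 23/15 + 2/5*e12
Answer: -26/15*e1 - 11/30*e2


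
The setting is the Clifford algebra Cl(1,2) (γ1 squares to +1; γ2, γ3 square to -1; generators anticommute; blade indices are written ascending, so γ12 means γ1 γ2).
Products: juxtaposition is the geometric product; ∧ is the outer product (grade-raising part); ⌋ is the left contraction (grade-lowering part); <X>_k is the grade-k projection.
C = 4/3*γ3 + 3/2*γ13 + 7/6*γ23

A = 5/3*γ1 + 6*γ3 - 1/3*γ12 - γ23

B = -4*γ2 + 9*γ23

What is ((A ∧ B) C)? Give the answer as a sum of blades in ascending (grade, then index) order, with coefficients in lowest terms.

step 1: -20/3*γ12 + 24*γ23 + 15*γ123
step 2: -28 - 35/2*γ1 - 109/2*γ2 - 56*γ12 + 70/9*γ13 + 10*γ23 - 80/9*γ123
Answer: -28 - 35/2*γ1 - 109/2*γ2 - 56*γ12 + 70/9*γ13 + 10*γ23 - 80/9*γ123


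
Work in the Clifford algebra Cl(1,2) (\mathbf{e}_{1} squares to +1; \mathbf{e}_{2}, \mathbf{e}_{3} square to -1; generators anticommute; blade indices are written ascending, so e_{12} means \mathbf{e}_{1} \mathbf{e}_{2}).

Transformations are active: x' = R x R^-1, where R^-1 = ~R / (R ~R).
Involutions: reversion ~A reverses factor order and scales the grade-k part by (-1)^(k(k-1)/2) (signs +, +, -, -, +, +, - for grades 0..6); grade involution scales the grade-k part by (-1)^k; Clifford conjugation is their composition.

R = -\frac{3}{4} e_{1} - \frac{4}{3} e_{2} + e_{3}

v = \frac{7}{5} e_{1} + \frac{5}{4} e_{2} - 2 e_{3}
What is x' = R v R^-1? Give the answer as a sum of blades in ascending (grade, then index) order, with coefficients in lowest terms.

~R = -\frac{3}{4} e_{1} - \frac{4}{3} e_{2} + e_{3}, and R ~R = -\frac{319}{144}, so R^-1 = ~R / (-\frac{319}{144}).
R v = \frac{157}{60} + \frac{223}{240} e_{12} + \frac{1}{10} e_{13} + \frac{17}{12} e_{23}
Answer: \frac{593}{1595} e_{1} + \frac{12121}{6380} e_{2} - \frac{578}{1595} e_{3}


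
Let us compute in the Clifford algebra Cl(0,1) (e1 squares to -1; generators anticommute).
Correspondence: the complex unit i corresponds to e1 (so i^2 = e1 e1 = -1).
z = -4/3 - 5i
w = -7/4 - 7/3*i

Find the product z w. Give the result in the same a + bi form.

In blades: z = -4/3 - 5*e1, w = -7/4 - 7/3*e1.
Distribute z over w term by term (generator squares from the signature, products reordered to ascending indices): (-4/3)*w = 7/3 + 28/9*e1; (-5*e1)*w = -35/3 + 35/4*e1.
Sum: -28/3 + 427/36*e1; translating back through the correspondence:
Answer: -28/3 + 427/36*i


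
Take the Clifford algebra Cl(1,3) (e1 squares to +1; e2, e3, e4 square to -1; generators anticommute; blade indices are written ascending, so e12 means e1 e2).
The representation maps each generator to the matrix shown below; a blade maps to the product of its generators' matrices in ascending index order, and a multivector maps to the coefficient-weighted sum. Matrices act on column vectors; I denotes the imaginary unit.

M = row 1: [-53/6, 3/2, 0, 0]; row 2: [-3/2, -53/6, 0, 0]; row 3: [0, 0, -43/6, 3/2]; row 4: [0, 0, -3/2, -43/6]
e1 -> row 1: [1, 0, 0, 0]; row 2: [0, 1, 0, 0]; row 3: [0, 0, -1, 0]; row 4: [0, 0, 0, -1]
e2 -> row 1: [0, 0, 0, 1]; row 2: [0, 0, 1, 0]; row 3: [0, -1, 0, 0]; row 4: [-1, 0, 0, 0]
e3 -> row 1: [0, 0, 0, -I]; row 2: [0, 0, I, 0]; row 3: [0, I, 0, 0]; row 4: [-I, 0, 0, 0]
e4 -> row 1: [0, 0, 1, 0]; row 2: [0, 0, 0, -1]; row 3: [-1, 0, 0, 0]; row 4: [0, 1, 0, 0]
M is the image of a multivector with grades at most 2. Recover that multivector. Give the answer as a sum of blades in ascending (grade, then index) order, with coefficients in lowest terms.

Method: the blade images are trace-orthogonal — tr(rho(e_A) rho(e_B)^-1) = 4 if A = B and 0 otherwise — and rho(e_A)^-1 = (e_A)^2 * rho(e_A) with (e_A)^2 = +1 or -1, so the coefficient of e_A in the preimage is (e_A)^2 * tr(M rho(e_A))/4.
Nonzero projections over blades of grade <= 2: 1: (1)^2 = +1, tr(M 1) = -32, coefficient -8; e1: (e1)^2 = +1, tr(M rho(e1)) = -10/3, coefficient -5/6; e24: (e24)^2 = -1, tr(M rho(e24)) = -6, coefficient 3/2. Every other blade of grade <= 2 projects to 0.
Answer: -8 - 5/6*e1 + 3/2*e24


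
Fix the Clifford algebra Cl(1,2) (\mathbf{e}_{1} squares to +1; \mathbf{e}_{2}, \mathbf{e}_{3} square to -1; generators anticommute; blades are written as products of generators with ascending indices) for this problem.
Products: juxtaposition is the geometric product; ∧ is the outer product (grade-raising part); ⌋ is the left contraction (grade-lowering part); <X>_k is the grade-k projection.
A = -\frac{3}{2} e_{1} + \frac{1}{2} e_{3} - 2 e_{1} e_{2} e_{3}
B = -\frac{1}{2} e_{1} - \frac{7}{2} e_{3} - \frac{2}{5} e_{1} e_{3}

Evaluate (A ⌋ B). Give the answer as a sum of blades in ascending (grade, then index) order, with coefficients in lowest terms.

step 1: \frac{5}{2} - \frac{1}{5} e_{1} + \frac{3}{5} e_{3}
Answer: \frac{5}{2} - \frac{1}{5} e_{1} + \frac{3}{5} e_{3}


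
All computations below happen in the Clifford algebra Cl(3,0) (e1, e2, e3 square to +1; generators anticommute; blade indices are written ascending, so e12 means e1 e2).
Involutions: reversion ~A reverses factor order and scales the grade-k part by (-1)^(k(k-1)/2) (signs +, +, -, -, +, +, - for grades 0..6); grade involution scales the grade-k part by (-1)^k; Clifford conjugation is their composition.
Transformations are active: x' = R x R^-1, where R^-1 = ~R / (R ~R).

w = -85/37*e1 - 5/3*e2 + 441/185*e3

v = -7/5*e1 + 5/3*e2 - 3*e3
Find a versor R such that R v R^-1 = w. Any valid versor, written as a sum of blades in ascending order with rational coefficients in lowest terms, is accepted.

Construction: equal norms (both 3091/225) license R = v + w = -684/185*e1 - 114/185*e3 — nothing changes along that direction, while (v - w)/2 changes sign, so v maps onto w.
Answer: -684/185*e1 - 114/185*e3


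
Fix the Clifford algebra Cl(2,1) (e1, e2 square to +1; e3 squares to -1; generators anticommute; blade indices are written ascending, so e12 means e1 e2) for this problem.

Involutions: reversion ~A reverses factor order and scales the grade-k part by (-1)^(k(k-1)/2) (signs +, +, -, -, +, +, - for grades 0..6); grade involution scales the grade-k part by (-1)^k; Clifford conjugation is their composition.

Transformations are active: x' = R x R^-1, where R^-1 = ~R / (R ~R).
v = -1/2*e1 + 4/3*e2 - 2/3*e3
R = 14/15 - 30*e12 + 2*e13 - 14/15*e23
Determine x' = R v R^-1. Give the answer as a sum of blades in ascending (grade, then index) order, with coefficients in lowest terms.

~R = 14/15 + 30*e12 - 2*e13 + 14/15*e23, and R ~R = 896, so R^-1 = ~R / (896).
R v = -587/15*e1 - 647/45*e2 + 73/45*e3 + 89/5*e123
Answer: 41/90*e1 - 97057/75600*e2 - 39457/75600*e3


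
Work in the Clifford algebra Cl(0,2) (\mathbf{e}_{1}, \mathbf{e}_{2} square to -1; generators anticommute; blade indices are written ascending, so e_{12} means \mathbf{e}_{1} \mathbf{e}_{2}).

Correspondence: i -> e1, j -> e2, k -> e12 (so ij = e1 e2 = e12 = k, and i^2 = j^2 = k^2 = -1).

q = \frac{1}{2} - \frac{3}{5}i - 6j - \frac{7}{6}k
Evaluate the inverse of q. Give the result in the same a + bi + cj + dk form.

In blades: q = \frac{1}{2} - \frac{3}{5} e_{1} - 6 e_{2} - \frac{7}{6} e_{12}.
With qbar = \frac{1}{2} + \frac{3}{5} e_{1} + 6 e_{2} + \frac{7}{6} e_{12} (scalar fixed, mapped units negated), q qbar = \frac{17087}{450} (the sum of squared coefficients), so q^-1 = qbar / (\frac{17087}{450}) = \frac{225}{17087} + \frac{270}{17087} e_{1} + \frac{2700}{17087} e_{2} + \frac{75}{2441} e_{12}; translating back:
Answer: \frac{225}{17087} + \frac{270}{17087}i + \frac{2700}{17087}j + \frac{75}{2441}k


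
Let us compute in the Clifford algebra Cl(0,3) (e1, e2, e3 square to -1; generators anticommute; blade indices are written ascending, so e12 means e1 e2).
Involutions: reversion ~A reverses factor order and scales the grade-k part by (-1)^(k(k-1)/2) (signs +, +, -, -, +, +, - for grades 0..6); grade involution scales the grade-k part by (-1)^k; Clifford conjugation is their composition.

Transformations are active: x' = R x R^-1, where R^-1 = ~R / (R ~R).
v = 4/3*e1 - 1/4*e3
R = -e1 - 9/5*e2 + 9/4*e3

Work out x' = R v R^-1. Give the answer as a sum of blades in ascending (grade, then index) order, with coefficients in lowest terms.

~R = -e1 - 9/5*e2 + 9/4*e3, and R ~R = -3721/400, so R^-1 = ~R / (-3721/400).
R v = 91/48 + 12/5*e12 - 11/4*e13 + 9/20*e23
Answer: -10334/11163*e1 + 2730/3721*e2 - 9929/14884*e3


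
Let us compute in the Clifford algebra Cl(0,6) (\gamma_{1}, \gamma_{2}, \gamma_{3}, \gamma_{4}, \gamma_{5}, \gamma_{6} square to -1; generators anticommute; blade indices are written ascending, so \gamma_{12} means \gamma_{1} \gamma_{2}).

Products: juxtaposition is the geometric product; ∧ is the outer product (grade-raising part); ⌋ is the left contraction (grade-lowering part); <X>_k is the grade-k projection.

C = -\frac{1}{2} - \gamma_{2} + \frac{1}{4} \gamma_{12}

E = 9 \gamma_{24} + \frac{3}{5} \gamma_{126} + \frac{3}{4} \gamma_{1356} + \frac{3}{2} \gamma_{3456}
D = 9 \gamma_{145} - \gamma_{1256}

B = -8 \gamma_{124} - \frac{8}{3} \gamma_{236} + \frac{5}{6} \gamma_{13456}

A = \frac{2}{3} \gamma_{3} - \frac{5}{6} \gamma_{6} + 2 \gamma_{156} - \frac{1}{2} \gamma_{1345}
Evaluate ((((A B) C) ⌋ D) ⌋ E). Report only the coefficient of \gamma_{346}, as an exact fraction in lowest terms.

step 1: -\frac{5}{12} \gamma_{6} - \frac{20}{9} \gamma_{23} - \frac{16}{9} \gamma_{26} + \frac{5}{3} \gamma_{34} - 4 \gamma_{235} - \frac{16}{3} \gamma_{1234} + \frac{16}{3} \gamma_{1235} - \frac{20}{3} \gamma_{1246} + \frac{25}{36} \gamma_{1345} + \frac{5}{9} \gamma_{1456} + 16 \gamma_{2456} + \frac{4}{3} \gamma_{12456}
step 2: \frac{20}{9} \gamma_{3} + \frac{143}{72} \gamma_{6} - \frac{5}{9} \gamma_{13} - \frac{4}{9} \gamma_{16} + \frac{10}{9} \gamma_{23} + \frac{17}{36} \gamma_{26} + \frac{1}{2} \gamma_{34} - \frac{16}{3} \gamma_{35} + \frac{5}{3} \gamma_{46} - \frac{5}{48} \gamma_{126} - \frac{16}{3} \gamma_{134} + \frac{13}{3} \gamma_{135} - \frac{20}{3} \gamma_{146} - \frac{5}{3} \gamma_{234} + 2 \gamma_{235} - \frac{49}{3} \gamma_{456} + \frac{37}{12} \gamma_{1234} - \frac{8}{3} \gamma_{1235} + \frac{10}{3} \gamma_{1246} - \frac{25}{72} \gamma_{1345} + \frac{43}{18} \gamma_{1456} - \frac{25}{144} \gamma_{2345} - \frac{293}{36} \gamma_{2456} + \frac{25}{36} \gamma_{12345} - \frac{1}{9} \gamma_{12456}
step 3: -\frac{5}{48} \gamma_{5} - \frac{17}{36} \gamma_{15} - \frac{4}{9} \gamma_{25} - \frac{143}{72} \gamma_{125}
step 4: -\frac{17}{48} \gamma_{36} + \frac{5}{64} \gamma_{136} + \frac{5}{32} \gamma_{346}
Answer: \frac{5}{32}


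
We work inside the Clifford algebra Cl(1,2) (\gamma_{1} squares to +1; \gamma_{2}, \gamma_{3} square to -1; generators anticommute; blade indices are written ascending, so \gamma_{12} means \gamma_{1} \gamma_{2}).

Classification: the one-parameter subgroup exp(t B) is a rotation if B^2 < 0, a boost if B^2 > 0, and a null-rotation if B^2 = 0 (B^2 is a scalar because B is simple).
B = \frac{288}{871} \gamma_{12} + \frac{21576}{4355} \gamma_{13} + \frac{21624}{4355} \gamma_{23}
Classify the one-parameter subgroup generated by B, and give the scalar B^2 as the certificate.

B^2 term by term: the squares give (\frac{288}{871})^2*(\gamma_{12})^2 + (\frac{21576}{4355})^2*(\gamma_{13})^2 + (\frac{21624}{4355})^2*(\gamma_{23})^2 = \frac{82944}{758641}*(+1) + \frac{465523776}{18966025}*(+1) + \frac{467597376}{18966025}*(-1) = 0 (each basis 2-blade squares to minus the product of its generators' squares); cross terms between blades sharing an index anticommute and cancel. So B^2 = 0.
Answer: null-rotation, certificate B^2 = 0. The scalar 0 is the complete invariant here: its sign names the subgroup type.


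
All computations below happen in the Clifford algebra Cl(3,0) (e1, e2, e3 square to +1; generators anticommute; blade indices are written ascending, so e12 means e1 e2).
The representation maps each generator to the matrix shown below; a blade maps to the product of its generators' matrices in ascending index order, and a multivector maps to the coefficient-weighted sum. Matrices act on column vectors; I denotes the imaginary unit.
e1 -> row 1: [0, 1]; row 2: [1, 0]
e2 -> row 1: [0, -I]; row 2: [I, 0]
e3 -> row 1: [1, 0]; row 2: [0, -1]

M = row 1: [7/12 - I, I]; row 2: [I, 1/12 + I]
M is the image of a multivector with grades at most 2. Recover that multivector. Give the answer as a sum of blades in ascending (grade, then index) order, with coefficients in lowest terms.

Method: 1, rho(e1), rho(e2), rho(e3) form a trace-orthogonal basis of the 2x2 complex matrices (tr(X Y) = 2 if X = Y, else 0), so M = m0*1 + m1*rho(e1) + m2*rho(e2) + m3*rho(e3) with m0 = tr(M)/2 = 1/3, m1 = tr(M rho(e1))/2 = I, m2 = tr(M rho(e2))/2 = 0, m3 = tr(M rho(e3))/2 = 1/4 - I.
Multiplying table entries, the bivector images are rho(e12) = I*rho(e3), rho(e13) = -I*rho(e2), rho(e23) = I*rho(e1); with real blade coefficients the real parts of m0..m3 are the coefficients of 1, e1, e2, e3 and the imaginary parts give the bivectors (e23: Im m1, e13: -Im m2, e12: Im m3).
Answer: 1/3 + 1/4*e3 - e12 + e23


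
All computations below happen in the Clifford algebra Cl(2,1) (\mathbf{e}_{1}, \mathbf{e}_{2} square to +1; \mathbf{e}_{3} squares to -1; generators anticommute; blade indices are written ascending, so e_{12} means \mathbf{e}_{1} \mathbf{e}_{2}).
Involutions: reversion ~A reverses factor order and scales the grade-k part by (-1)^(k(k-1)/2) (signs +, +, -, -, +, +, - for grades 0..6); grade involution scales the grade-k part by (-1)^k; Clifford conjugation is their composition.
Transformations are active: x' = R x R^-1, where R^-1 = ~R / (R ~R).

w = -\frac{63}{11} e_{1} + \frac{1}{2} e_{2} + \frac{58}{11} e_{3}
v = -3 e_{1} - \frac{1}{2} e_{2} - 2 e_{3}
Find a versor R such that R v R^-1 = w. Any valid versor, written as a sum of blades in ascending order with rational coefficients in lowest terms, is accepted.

Take R = v + w = -\frac{96}{11} e_{1} + \frac{36}{11} e_{3}. Because q(v) = q(w) = \frac{21}{4}, conjugation by R sends v exactly to w.
Answer: -\frac{96}{11} e_{1} + \frac{36}{11} e_{3}


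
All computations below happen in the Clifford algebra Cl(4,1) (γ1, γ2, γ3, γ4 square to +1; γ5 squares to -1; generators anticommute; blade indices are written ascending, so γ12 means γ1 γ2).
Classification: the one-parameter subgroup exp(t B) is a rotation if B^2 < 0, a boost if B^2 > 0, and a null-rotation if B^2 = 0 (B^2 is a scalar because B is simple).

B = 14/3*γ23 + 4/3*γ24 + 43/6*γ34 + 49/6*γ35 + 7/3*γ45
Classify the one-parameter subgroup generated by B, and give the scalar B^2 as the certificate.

B^2 term by term: the squares give (14/3)^2*(γ23)^2 + (4/3)^2*(γ24)^2 + (43/6)^2*(γ34)^2 + (49/6)^2*(γ35)^2 + (7/3)^2*(γ45)^2 = 196/9*(-1) + 16/9*(-1) + 1849/36*(-1) + 2401/36*(+1) + 49/9*(+1) = -25/9 (each basis 2-blade squares to minus the product of its generators' squares); cross terms between blades sharing an index anticommute and cancel; the commuting (index-disjoint) pairs give grade-4 terms 2*c*c'*(blade product), which cancel blade by blade — γ2345: 196/9 - 196/9 = 0 — confirming B is simple. So B^2 = -25/9.
Answer: rotation, certificate B^2 = -25/9. No conjugation can change B^2 = -25/9; the sign gives the class.


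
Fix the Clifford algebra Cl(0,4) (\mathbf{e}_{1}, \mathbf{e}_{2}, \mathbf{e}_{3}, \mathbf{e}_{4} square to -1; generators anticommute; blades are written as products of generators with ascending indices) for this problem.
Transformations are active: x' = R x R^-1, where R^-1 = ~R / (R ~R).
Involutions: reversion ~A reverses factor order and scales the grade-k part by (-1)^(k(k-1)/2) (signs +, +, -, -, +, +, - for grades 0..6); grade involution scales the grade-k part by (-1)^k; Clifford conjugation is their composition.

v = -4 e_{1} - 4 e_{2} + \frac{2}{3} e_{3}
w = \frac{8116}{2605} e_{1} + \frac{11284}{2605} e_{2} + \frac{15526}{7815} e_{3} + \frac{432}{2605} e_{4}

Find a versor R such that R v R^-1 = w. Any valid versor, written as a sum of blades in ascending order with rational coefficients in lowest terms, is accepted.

The midline construction: v and w both square to -\frac{292}{9}, so reflecting in their sum -\frac{2304}{2605} e_{1} + \frac{864}{2605} e_{2} + \frac{6912}{2605} e_{3} + \frac{432}{2605} e_{4} exchanges them.
Answer: -\frac{2304}{2605} e_{1} + \frac{864}{2605} e_{2} + \frac{6912}{2605} e_{3} + \frac{432}{2605} e_{4}


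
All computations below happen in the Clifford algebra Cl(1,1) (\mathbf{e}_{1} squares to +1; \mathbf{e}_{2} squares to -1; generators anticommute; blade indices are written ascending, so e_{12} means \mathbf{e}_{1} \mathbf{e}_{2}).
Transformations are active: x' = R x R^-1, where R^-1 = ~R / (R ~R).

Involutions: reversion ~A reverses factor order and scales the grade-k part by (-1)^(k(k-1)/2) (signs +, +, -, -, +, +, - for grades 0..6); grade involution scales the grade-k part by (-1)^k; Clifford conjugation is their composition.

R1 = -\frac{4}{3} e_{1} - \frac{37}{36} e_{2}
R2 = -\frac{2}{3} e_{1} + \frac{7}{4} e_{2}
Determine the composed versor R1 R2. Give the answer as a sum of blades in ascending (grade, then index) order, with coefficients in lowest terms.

Distribute over the terms of R1 (each basis-blade product reordered to ascending indices, repeated generators contracted through their squares):
(-\frac{4}{3} e_{1}) R2 = \frac{8}{9} - \frac{7}{3} e_{12}
(-\frac{37}{36} e_{2}) R2 = \frac{259}{144} - \frac{37}{54} e_{12}
Summing the partial products and collecting blades:
Answer: \frac{43}{16} - \frac{163}{54} e_{12}


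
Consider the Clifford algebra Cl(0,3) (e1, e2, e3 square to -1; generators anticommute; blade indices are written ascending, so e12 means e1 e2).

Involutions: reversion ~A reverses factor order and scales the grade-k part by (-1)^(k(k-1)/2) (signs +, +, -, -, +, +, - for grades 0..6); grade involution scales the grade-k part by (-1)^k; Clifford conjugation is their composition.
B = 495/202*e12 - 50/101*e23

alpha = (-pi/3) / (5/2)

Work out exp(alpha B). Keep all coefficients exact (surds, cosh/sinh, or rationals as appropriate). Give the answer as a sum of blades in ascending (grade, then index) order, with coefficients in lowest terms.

B^2 term by term: the squares give (495/202)^2*(e12)^2 + (-50/101)^2*(e23)^2 = 245025/40804*(-1) + 2500/10201*(-1) = -25/4 (each basis 2-blade squares to minus the product of its generators' squares); cross terms between blades sharing an index anticommute and cancel. So B^2 = -25/4.
B^2 = -25/4 — since the square is negative, the closed form is circular: l = 5/2, alpha*l = -pi/3, so exp(alpha B) = cos(-pi/3) + (sin(-pi/3)/(5/2))*B = 1/2 + (-sqrt(3)/5)*B.
Answer: 1/2 - 99*sqrt(3)/202*e12 + 10*sqrt(3)/101*e23


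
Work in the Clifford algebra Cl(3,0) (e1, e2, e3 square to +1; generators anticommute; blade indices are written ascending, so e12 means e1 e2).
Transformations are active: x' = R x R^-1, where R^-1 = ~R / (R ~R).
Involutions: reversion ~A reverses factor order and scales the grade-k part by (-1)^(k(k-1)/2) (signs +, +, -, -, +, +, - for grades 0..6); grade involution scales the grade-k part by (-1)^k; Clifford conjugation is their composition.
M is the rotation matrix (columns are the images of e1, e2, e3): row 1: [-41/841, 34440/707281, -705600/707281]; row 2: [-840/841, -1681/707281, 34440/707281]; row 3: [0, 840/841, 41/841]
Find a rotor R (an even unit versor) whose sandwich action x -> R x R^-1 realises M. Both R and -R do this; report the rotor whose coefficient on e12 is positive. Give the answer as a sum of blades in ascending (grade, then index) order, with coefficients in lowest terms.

Method: write R = a + b12*e12 + b13*e13 + b23*e23 with a^2 + b12^2 + b13^2 + b23^2 = 1 (so R^-1 = ~R). Expanding the columns R e_j ~R gives tr M = 4a^2 - 1 and, from the antisymmetric part, M21 - M12 = -4a*b12, M13 - M31 = 4a*b13, M32 - M23 = -4a*b23.
Here tr M = -1681/707281, so a^2 = (1 + tr M)/4 = 176400/707281 and a = ±420/841. Taking a = 420/841: M21 - M12 = -740880/707281, M13 - M31 = -705600/707281, M32 - M23 = 672000/707281, giving b12 = 441/841, b13 = -420/841, b23 = -400/841, i.e. R = 420/841 + 441/841*e12 - 420/841*e13 - 400/841*e23.
Its e12 coefficient is already positive.
Answer: 420/841 + 441/841*e12 - 420/841*e13 - 400/841*e23. Uniqueness: Spin(3) -> SO(3) maps R and -R to the same rotation of trace -1681/707281; fixing the sign of the e12 coefficient removes the ambiguity.


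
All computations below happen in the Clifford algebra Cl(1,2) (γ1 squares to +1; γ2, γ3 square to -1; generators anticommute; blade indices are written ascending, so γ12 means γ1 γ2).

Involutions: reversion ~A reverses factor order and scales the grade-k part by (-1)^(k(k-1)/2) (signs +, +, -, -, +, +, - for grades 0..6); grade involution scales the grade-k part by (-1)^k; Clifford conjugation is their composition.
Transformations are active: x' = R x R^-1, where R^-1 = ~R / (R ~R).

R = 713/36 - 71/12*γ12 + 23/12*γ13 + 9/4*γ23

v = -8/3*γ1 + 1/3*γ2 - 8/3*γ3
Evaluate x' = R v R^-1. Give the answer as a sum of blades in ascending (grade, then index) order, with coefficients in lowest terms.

~R = 713/36 + 71/12*γ12 - 23/12*γ13 - 9/4*γ23, and R ~R = 29050/81, so R^-1 = ~R / (29050/81).
R v = -4939/108*γ1 - 343/108*γ2 - 5071/108*γ3 + 329/36*γ123
Answer: -39559/17430*γ1 - 7301/12450*γ2 - 96637/43575*γ3


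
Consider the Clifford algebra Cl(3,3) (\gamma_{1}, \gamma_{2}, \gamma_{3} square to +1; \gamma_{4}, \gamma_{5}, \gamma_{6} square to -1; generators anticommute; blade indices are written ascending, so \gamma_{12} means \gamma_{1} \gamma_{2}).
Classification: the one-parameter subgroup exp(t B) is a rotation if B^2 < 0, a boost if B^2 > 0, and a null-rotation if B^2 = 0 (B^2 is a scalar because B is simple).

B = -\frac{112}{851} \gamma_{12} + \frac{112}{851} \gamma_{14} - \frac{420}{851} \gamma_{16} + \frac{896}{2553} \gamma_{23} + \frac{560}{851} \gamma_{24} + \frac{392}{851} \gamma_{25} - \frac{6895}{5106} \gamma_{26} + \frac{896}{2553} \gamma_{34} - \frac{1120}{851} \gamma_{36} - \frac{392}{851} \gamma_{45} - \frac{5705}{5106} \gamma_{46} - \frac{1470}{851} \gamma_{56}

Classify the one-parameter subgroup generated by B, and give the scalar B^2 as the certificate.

B^2 term by term: the squares give (-\frac{112}{851})^2*(\gamma_{12})^2 + (\frac{112}{851})^2*(\gamma_{14})^2 + (-\frac{420}{851})^2*(\gamma_{16})^2 + (\frac{896}{2553})^2*(\gamma_{23})^2 + (\frac{560}{851})^2*(\gamma_{24})^2 + (\frac{392}{851})^2*(\gamma_{25})^2 + (-\frac{6895}{5106})^2*(\gamma_{26})^2 + (\frac{896}{2553})^2*(\gamma_{34})^2 + (-\frac{1120}{851})^2*(\gamma_{36})^2 + (-\frac{392}{851})^2*(\gamma_{45})^2 + (-\frac{5705}{5106})^2*(\gamma_{46})^2 + (-\frac{1470}{851})^2*(\gamma_{56})^2 = \frac{12544}{724201}*(-1) + \frac{12544}{724201}*(+1) + \frac{176400}{724201}*(+1) + \frac{802816}{6517809}*(-1) + \frac{313600}{724201}*(+1) + \frac{153664}{724201}*(+1) + \frac{47541025}{26071236}*(+1) + \frac{802816}{6517809}*(+1) + \frac{1254400}{724201}*(+1) + \frac{153664}{724201}*(-1) + \frac{32547025}{26071236}*(-1) + \frac{2160900}{724201}*(-1) = 0 (each basis 2-blade squares to minus the product of its generators' squares); cross terms between blades sharing an index anticommute and cancel; the commuting (index-disjoint) pairs give grade-4 terms 2*c*c'*(blade product), which cancel blade by blade — \gamma_{1234}: -\frac{200704}{2172603} + \frac{200704}{2172603} = 0; \gamma_{1236}: \frac{250880}{724201} - \frac{250880}{724201} = 0; \gamma_{1245}: \frac{87808}{724201} - \frac{87808}{724201} = 0; \gamma_{1246}: \frac{638960}{2172603} + \frac{772240}{2172603} - \frac{470400}{724201} = 0; \gamma_{1256}: \frac{329280}{724201} - \frac{329280}{724201} = 0; \gamma_{1346}: \frac{250880}{724201} - \frac{250880}{724201} = 0; \gamma_{1456}: -\frac{329280}{724201} + \frac{329280}{724201} = 0; \gamma_{2345}: -\frac{702464}{2172603} + \frac{702464}{2172603} = 0; \gamma_{2346}: -\frac{5111680}{6517809} + \frac{1254400}{724201} - \frac{6177920}{6517809} = 0; \gamma_{2356}: -\frac{878080}{724201} + \frac{878080}{724201} = 0; \gamma_{2456}: -\frac{1646400}{724201} + \frac{2236360}{2172603} + \frac{2702840}{2172603} = 0; \gamma_{3456}: -\frac{878080}{724201} + \frac{878080}{724201} = 0 — confirming B is simple. So B^2 = 0.
Answer: null-rotation, certificate B^2 = 0. The invariant at work: B^2 = 0 is unchanged by conjugation, hence its sign classifies the subgroup whatever basis B is written in.
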